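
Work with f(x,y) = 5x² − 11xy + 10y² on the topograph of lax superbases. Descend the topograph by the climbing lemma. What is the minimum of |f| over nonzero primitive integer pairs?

translate: b→-1 (≡-11 mod 10), so (5,-11,10)→(5,-1,4)
flip: (5,-1,4)→(4,1,5)
reduced (well bottom): (4,1,5) with a≤c, −a<b≤a
well minimum = a = 4

4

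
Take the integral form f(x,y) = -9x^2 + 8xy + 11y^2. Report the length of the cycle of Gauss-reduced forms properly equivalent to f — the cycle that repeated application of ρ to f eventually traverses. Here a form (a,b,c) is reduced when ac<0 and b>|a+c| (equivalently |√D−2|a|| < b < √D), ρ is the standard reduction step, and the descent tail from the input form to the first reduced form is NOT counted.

D = 460, ⌊√D⌋ = 21
river: ρ → (11,14,-6)
river: ρ → (-6,10,15)
river: ρ → (15,20,-1)
river: ρ → (-1,20,15)
river: ρ → (15,10,-6)
river: ρ → (-6,14,11)
river: ρ → (11,8,-9)
river: ρ → (-9,10,10)
river: ρ → (10,10,-9)
river: ρ → (-9,8,11)
ρ-cycle length = 10 (tail of 0 descent steps not counted)

10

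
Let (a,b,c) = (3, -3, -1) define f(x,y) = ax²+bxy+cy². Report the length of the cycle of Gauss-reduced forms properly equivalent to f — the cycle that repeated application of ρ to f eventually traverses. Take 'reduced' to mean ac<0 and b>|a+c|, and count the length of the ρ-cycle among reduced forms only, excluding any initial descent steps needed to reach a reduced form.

D = 21, ⌊√D⌋ = 4
descent: ρ → (-1,3,3)  [lands on river]
river: ρ → (3,3,-1)
ρ-cycle length = 2 (tail of 1 descent step not counted)

2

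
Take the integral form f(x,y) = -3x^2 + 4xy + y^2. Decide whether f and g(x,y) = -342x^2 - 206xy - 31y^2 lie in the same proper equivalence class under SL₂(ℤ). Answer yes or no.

D₁ = 28, D₂ = 28
river cycle of f (length 4): (1, 4, -3), (-3, 2, 2), (2, 2, -3), (-3, 4, 1)
river cycle of g (length 4): (-3, 4, 1), (1, 4, -3), (-3, 2, 2), (2, 2, -3)
cycles coincide ⇒ equivalent

yes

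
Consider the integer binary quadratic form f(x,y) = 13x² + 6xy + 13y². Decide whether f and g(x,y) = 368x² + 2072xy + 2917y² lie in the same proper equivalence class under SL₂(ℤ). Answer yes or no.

D₁ = -640, D₂ = -640
f: reduced (well bottom): (13,6,13) with a≤c, −a<b≤a
g: translate: b→-136 (≡2072 mod 736), so (368,2072,2917)→(368,-136,13)
g: flip: (368,-136,13)→(13,136,368)
g: translate: b→6 (≡136 mod 26), so (13,136,368)→(13,6,13)
g: reduced (well bottom): (13,6,13) with a≤c, −a<b≤a
reduced forms (13, 6, 13) vs (13, 6, 13) ⇒ equivalent

yes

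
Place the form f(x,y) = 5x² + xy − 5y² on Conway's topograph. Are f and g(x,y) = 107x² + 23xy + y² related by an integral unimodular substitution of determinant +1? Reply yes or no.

D₁ = 101, D₂ = 101
river cycle of f (length 6): (-5, 9, 1), (1, 9, -5), (-5, 1, 5), (5, 9, -1), (-1, 9, 5), (5, 1, -5)
river cycle of g (length 6): (1, 9, -5), (-5, 1, 5), (5, 9, -1), (-1, 9, 5), (5, 1, -5), (-5, 9, 1)
cycles coincide ⇒ equivalent

yes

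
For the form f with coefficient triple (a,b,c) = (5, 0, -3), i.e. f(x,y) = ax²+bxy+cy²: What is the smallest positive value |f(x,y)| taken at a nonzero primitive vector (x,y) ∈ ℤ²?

descent: ρ → (-3,6,2)  [lands on river]
river: ρ → (2,6,-3)
closes: descent 1, river 2
min |a| on river = 2

2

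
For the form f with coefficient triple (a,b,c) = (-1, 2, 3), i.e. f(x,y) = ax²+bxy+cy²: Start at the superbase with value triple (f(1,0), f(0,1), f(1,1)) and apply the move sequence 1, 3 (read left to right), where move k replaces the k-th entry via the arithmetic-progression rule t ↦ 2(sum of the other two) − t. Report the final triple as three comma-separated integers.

start (-1,3,4) = (f(1,0),f(0,1),f(1,1))
replace slot 1: 2·(3+4) − (-1) = 15 → (15,3,4)
replace slot 3: 2·(15+3) − 4 = 32 → (15,3,32)

15,3,32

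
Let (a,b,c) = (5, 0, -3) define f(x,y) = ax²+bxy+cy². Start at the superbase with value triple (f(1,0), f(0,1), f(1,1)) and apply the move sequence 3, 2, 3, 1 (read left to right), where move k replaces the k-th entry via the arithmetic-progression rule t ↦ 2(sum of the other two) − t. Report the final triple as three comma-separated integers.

start (5,-3,2) = (f(1,0),f(0,1),f(1,1))
replace slot 3: 2·(5+(-3)) − 2 = 2 → (5,-3,2)
replace slot 2: 2·(5+2) − (-3) = 17 → (5,17,2)
replace slot 3: 2·(5+17) − 2 = 42 → (5,17,42)
replace slot 1: 2·(17+42) − 5 = 113 → (113,17,42)

113,17,42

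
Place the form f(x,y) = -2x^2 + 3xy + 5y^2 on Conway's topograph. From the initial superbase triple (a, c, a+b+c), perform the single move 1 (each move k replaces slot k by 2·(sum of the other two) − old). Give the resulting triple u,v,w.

start (-2,5,6) = (f(1,0),f(0,1),f(1,1))
replace slot 1: 2·(5+6) − (-2) = 24 → (24,5,6)

24,5,6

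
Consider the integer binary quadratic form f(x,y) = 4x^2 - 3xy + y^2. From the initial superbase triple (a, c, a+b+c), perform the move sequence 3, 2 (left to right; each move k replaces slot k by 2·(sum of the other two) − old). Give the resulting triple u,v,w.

start (4,1,2) = (f(1,0),f(0,1),f(1,1))
replace slot 3: 2·(4+1) − 2 = 8 → (4,1,8)
replace slot 2: 2·(4+8) − 1 = 23 → (4,23,8)

4,23,8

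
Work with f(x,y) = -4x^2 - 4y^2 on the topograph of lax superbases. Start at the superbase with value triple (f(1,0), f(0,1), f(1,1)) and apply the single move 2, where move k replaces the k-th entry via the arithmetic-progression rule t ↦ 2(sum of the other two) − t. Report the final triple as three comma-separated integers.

start (-4,-4,-8) = (f(1,0),f(0,1),f(1,1))
replace slot 2: 2·((-4)+(-8)) − (-4) = -20 → (-4,-20,-8)

-4,-20,-8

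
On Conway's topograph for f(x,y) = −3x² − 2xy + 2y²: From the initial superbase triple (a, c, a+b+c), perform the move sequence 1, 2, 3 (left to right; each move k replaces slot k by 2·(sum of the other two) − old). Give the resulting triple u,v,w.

start (-3,2,-3) = (f(1,0),f(0,1),f(1,1))
replace slot 1: 2·(2+(-3)) − (-3) = 1 → (1,2,-3)
replace slot 2: 2·(1+(-3)) − 2 = -6 → (1,-6,-3)
replace slot 3: 2·(1+(-6)) − (-3) = -7 → (1,-6,-7)

1,-6,-7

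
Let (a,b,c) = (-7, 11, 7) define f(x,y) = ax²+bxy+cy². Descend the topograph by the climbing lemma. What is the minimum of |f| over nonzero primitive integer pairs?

river: ρ → (7,17,-1)
river: ρ → (-1,17,7)
river: ρ → (7,11,-7)
river: ρ → (-7,17,1)
river: ρ → (1,17,-7)
river: ρ → (-7,11,7)
closes: descent 0, river 6
min |a| on river = 1

1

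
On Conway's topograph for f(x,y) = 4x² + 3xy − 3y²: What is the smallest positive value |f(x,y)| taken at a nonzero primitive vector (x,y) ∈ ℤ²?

river: ρ → (-3,3,4)
river: ρ → (4,5,-2)
river: ρ → (-2,7,1)
river: ρ → (1,7,-2)
river: ρ → (-2,5,4)
river: ρ → (4,3,-3)
closes: descent 0, river 6
min |a| on river = 1

1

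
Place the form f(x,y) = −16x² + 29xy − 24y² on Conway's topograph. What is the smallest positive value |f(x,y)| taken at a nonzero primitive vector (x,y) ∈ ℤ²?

translate: b→3 (≡-29 mod 32), so (16,-29,24)→(16,3,11)
flip: (16,3,11)→(11,-3,16)
reduced (well bottom): (11,-3,16) with a≤c, −a<b≤a
well minimum |f| = |-11| = 11 (negative-definite)

11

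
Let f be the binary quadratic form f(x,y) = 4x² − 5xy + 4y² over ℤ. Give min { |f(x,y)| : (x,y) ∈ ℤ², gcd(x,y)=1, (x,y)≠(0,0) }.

translate: b→3 (≡-5 mod 8), so (4,-5,4)→(4,3,3)
flip: (4,3,3)→(3,-3,4)
translate: b→3 (≡-3 mod 6), so (3,-3,4)→(3,3,4)
reduced (well bottom): (3,3,4) with a≤c, −a<b≤a
well minimum = a = 3

3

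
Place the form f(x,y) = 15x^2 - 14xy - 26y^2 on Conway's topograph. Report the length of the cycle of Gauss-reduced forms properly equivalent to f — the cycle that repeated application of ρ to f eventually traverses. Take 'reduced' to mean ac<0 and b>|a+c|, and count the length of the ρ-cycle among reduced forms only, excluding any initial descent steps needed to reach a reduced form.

D = 1756, ⌊√D⌋ = 41
descent: ρ → (-26,14,15)  [lands on river]
river: ρ → (15,16,-25)
river: ρ → (-25,34,6)
river: ρ → (6,38,-13)
river: ρ → (-13,40,3)
river: ρ → (3,38,-26)
ρ-cycle length = 6 (tail of 1 descent step not counted)

6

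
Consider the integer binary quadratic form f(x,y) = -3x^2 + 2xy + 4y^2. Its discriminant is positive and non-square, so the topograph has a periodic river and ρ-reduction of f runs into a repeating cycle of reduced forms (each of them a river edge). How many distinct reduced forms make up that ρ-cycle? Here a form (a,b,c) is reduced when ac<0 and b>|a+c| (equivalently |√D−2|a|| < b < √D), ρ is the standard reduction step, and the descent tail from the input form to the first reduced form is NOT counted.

D = 52, ⌊√D⌋ = 7
river: ρ → (4,6,-1)
river: ρ → (-1,6,4)
river: ρ → (4,2,-3)
river: ρ → (-3,4,3)
river: ρ → (3,2,-4)
river: ρ → (-4,6,1)
river: ρ → (1,6,-4)
river: ρ → (-4,2,3)
river: ρ → (3,4,-3)
river: ρ → (-3,2,4)
ρ-cycle length = 10 (tail of 0 descent steps not counted)

10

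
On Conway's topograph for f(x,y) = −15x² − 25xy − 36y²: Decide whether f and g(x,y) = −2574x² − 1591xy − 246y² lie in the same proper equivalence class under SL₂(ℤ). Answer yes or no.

D₁ = -1535, D₂ = -1535
f is negative-definite; reduce −f:
−f: translate: b→-5 (≡25 mod 30), so (15,25,36)→(15,-5,26)
−f: reduced (well bottom): (15,-5,26) with a≤c, −a<b≤a
flip sign back: reduced form of f is (-15,5,-26)
g is negative-definite; reduce −g:
−g: flip: (2574,1591,246)→(246,-1591,2574)
−g: translate: b→-115 (≡-1591 mod 492), so (246,-1591,2574)→(246,-115,15)
−g: flip: (246,-115,15)→(15,115,246)
−g: translate: b→-5 (≡115 mod 30), so (15,115,246)→(15,-5,26)
−g: reduced (well bottom): (15,-5,26) with a≤c, −a<b≤a
flip sign back: reduced form of g is (-15,5,-26)
reduced forms (-15, 5, -26) vs (-15, 5, -26) ⇒ equivalent

yes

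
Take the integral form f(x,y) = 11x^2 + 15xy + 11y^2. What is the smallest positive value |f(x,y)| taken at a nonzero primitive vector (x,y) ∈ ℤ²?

translate: b→-7 (≡15 mod 22), so (11,15,11)→(11,-7,7)
flip: (11,-7,7)→(7,7,11)
reduced (well bottom): (7,7,11) with a≤c, −a<b≤a
well minimum = a = 7

7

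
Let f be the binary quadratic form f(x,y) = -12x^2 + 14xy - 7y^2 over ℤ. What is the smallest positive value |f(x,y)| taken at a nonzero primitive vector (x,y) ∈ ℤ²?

translate: b→10 (≡-14 mod 24), so (12,-14,7)→(12,10,5)
flip: (12,10,5)→(5,-10,12)
translate: b→0 (≡-10 mod 10), so (5,-10,12)→(5,0,7)
reduced (well bottom): (5,0,7) with a≤c, −a<b≤a
well minimum |f| = |-5| = 5 (negative-definite)

5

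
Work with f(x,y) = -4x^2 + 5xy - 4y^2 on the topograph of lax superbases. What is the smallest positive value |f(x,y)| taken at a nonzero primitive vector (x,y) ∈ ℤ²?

translate: b→3 (≡-5 mod 8), so (4,-5,4)→(4,3,3)
flip: (4,3,3)→(3,-3,4)
translate: b→3 (≡-3 mod 6), so (3,-3,4)→(3,3,4)
reduced (well bottom): (3,3,4) with a≤c, −a<b≤a
well minimum |f| = |-3| = 3 (negative-definite)

3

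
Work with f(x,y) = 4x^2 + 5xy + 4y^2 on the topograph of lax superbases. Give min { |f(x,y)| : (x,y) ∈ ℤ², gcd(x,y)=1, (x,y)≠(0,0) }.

translate: b→-3 (≡5 mod 8), so (4,5,4)→(4,-3,3)
flip: (4,-3,3)→(3,3,4)
reduced (well bottom): (3,3,4) with a≤c, −a<b≤a
well minimum = a = 3

3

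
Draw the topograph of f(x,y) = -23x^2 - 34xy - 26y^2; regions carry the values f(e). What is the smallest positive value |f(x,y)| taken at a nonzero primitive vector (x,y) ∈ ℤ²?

translate: b→-12 (≡34 mod 46), so (23,34,26)→(23,-12,15)
flip: (23,-12,15)→(15,12,23)
reduced (well bottom): (15,12,23) with a≤c, −a<b≤a
well minimum |f| = |-15| = 15 (negative-definite)

15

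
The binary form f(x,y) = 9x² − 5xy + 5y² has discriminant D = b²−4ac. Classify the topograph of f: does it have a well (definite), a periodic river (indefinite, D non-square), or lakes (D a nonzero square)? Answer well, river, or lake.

D = b²−4ac = (-5)² − 4·9·5 = -155
D < 0 ⇒ definite ⇒ every region one sign ⇒ single well

well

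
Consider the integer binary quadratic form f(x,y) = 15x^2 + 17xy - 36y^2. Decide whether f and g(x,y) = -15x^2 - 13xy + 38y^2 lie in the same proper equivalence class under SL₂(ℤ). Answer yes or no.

D₁ = 2449, D₂ = 2449
river cycle of f (length 64): (15, 47, -4), (-4, 49, 3), (3, 47, -20), (-20, 33, 17), (17, 35, -18), (-18, 37, 15), (15, 23, -32), (-32, 41, 6), (6, 43, -25), (-25, 7, 24), … (54 more)
river cycle of g (length 64): (-15, 47, 4), (4, 49, -3), (-3, 47, 20), (20, 33, -17), (-17, 35, 18), (18, 37, -15), (-15, 23, 32), (32, 41, -6), (-6, 43, 25), (25, 7, -24), … (54 more)
cycles differ ⇒ inequivalent

no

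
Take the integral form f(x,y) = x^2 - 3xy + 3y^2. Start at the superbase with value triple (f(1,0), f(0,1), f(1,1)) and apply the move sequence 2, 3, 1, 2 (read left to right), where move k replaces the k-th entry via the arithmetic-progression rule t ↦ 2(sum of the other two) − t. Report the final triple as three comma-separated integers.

start (1,3,1) = (f(1,0),f(0,1),f(1,1))
replace slot 2: 2·(1+1) − 3 = 1 → (1,1,1)
replace slot 3: 2·(1+1) − 1 = 3 → (1,1,3)
replace slot 1: 2·(1+3) − 1 = 7 → (7,1,3)
replace slot 2: 2·(7+3) − 1 = 19 → (7,19,3)

7,19,3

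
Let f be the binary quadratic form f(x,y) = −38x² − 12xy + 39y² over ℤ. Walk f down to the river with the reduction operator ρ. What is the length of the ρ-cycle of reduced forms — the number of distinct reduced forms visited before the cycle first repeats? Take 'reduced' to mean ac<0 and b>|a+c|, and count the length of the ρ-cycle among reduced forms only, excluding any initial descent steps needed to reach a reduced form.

D = 6072, ⌊√D⌋ = 77
descent: ρ → (39,12,-38)  [lands on river]
river: ρ → (-38,64,13)
river: ρ → (13,66,-33)
river: ρ → (-33,66,13)
river: ρ → (13,64,-38)
river: ρ → (-38,12,39)
river: ρ → (39,66,-11)
river: ρ → (-11,66,39)
ρ-cycle length = 8 (tail of 1 descent step not counted)

8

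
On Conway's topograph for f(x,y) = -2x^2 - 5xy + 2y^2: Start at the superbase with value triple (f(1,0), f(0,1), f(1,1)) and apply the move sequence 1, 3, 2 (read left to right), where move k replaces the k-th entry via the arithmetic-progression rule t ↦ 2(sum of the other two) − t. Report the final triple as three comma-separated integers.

start (-2,2,-5) = (f(1,0),f(0,1),f(1,1))
replace slot 1: 2·(2+(-5)) − (-2) = -4 → (-4,2,-5)
replace slot 3: 2·((-4)+2) − (-5) = 1 → (-4,2,1)
replace slot 2: 2·((-4)+1) − 2 = -8 → (-4,-8,1)

-4,-8,1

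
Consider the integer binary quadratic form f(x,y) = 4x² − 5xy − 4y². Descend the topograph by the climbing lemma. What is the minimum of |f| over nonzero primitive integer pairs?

descent: ρ → (-4,5,4)  [lands on river]
river: ρ → (4,3,-5)
river: ρ → (-5,7,2)
river: ρ → (2,9,-1)
river: ρ → (-1,9,2)
river: ρ → (2,7,-5)
river: ρ → (-5,3,4)
river: ρ → (4,5,-4)
river: ρ → (-4,3,5)
river: ρ → (5,7,-2)
river: ρ → (-2,9,1)
river: ρ → (1,9,-2)
river: ρ → (-2,7,5)
river: ρ → (5,3,-4)
closes: descent 1, river 14
min |a| on river = 1

1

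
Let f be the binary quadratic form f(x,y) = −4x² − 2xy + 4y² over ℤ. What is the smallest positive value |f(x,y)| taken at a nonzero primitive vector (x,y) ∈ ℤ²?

descent: ρ → (4,2,-4)  [lands on river]
river: ρ → (-4,6,2)
river: ρ → (2,6,-4)
river: ρ → (-4,2,4)
river: ρ → (4,6,-2)
river: ρ → (-2,6,4)
closes: descent 1, river 6
min |a| on river = 2

2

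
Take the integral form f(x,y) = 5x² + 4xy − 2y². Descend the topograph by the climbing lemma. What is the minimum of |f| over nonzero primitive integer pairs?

river: ρ → (-2,4,5)
river: ρ → (5,6,-1)
river: ρ → (-1,6,5)
river: ρ → (5,4,-2)
closes: descent 0, river 4
min |a| on river = 1

1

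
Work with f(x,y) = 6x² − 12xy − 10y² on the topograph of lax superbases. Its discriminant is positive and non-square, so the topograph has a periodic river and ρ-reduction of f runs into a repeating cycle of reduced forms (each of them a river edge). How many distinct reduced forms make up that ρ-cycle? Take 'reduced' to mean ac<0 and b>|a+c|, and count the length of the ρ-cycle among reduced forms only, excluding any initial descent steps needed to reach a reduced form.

D = 384, ⌊√D⌋ = 19
descent: ρ → (-10,12,6)  [lands on river]
river: ρ → (6,12,-10)
river: ρ → (-10,8,8)
river: ρ → (8,8,-10)
ρ-cycle length = 4 (tail of 1 descent step not counted)

4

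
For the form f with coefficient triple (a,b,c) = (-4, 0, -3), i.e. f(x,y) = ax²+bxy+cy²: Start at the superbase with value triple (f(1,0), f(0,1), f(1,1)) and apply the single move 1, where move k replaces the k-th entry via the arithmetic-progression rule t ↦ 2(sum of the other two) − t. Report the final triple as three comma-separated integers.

start (-4,-3,-7) = (f(1,0),f(0,1),f(1,1))
replace slot 1: 2·((-3)+(-7)) − (-4) = -16 → (-16,-3,-7)

-16,-3,-7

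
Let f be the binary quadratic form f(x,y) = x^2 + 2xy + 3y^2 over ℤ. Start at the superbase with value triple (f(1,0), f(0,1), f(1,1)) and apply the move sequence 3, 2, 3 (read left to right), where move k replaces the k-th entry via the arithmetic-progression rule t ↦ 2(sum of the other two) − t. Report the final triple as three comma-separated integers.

start (1,3,6) = (f(1,0),f(0,1),f(1,1))
replace slot 3: 2·(1+3) − 6 = 2 → (1,3,2)
replace slot 2: 2·(1+2) − 3 = 3 → (1,3,2)
replace slot 3: 2·(1+3) − 2 = 6 → (1,3,6)

1,3,6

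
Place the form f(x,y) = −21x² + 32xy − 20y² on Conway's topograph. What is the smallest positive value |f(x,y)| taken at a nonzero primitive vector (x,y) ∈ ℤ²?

translate: b→10 (≡-32 mod 42), so (21,-32,20)→(21,10,9)
flip: (21,10,9)→(9,-10,21)
translate: b→8 (≡-10 mod 18), so (9,-10,21)→(9,8,20)
reduced (well bottom): (9,8,20) with a≤c, −a<b≤a
well minimum |f| = |-9| = 9 (negative-definite)

9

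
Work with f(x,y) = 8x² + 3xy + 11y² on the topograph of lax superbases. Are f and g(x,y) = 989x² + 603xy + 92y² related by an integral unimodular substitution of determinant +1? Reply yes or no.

D₁ = -343, D₂ = -343
f: reduced (well bottom): (8,3,11) with a≤c, −a<b≤a
g: flip: (989,603,92)→(92,-603,989)
g: translate: b→-51 (≡-603 mod 184), so (92,-603,989)→(92,-51,8)
g: flip: (92,-51,8)→(8,51,92)
g: translate: b→3 (≡51 mod 16), so (8,51,92)→(8,3,11)
g: reduced (well bottom): (8,3,11) with a≤c, −a<b≤a
reduced forms (8, 3, 11) vs (8, 3, 11) ⇒ equivalent

yes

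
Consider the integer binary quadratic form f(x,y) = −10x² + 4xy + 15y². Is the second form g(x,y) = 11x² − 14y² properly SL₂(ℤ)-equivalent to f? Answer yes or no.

D₁ = 616, D₂ = 616
river cycle of f (length 10): (-10, 24, 1), (1, 24, -10), (-10, 16, 9), (9, 20, -6), (-6, 16, 15), (15, 14, -7), (-7, 14, 15), (15, 16, -6), (-6, 20, 9), (9, 16, -10)
river cycle of g (length 8): (11, 22, -3), (-3, 20, 18), (18, 16, -5), (-5, 24, 2), (2, 24, -5), (-5, 16, 18), (18, 20, -3), (-3, 22, 11)
cycles differ ⇒ inequivalent

no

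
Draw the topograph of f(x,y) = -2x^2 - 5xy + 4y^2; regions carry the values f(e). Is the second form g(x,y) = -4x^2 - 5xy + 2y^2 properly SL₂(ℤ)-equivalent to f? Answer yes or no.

D₁ = 57, D₂ = 57
river cycle of f (length 6): (4, 5, -2), (-2, 7, 1), (1, 7, -2), (-2, 5, 4), (4, 3, -3), (-3, 3, 4)
river cycle of g (length 6): (2, 5, -4), (-4, 3, 3), (3, 3, -4), (-4, 5, 2), (2, 7, -1), (-1, 7, 2)
cycles differ ⇒ inequivalent

no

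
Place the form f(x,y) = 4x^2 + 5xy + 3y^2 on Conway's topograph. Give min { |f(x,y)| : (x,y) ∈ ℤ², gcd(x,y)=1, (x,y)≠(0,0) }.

translate: b→-3 (≡5 mod 8), so (4,5,3)→(4,-3,2)
flip: (4,-3,2)→(2,3,4)
translate: b→-1 (≡3 mod 4), so (2,3,4)→(2,-1,3)
reduced (well bottom): (2,-1,3) with a≤c, −a<b≤a
well minimum = a = 2

2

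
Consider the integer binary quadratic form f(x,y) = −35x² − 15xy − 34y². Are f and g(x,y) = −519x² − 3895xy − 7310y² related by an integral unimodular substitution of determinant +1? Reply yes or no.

D₁ = -4535, D₂ = -4535
f is negative-definite; reduce −f:
−f: flip: (35,15,34)→(34,-15,35)
−f: reduced (well bottom): (34,-15,35) with a≤c, −a<b≤a
flip sign back: reduced form of f is (-34,15,-35)
g is negative-definite; reduce −g:
−g: translate: b→-257 (≡3895 mod 1038), so (519,3895,7310)→(519,-257,34)
−g: flip: (519,-257,34)→(34,257,519)
−g: translate: b→-15 (≡257 mod 68), so (34,257,519)→(34,-15,35)
−g: reduced (well bottom): (34,-15,35) with a≤c, −a<b≤a
flip sign back: reduced form of g is (-34,15,-35)
reduced forms (-34, 15, -35) vs (-34, 15, -35) ⇒ equivalent

yes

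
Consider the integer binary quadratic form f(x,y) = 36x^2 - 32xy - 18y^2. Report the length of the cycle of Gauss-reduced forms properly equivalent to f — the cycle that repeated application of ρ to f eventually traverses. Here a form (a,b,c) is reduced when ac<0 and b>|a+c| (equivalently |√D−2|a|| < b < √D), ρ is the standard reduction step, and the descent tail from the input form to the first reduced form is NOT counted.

D = 3616, ⌊√D⌋ = 60
descent: ρ → (-18,32,36)  [lands on river]
river: ρ → (36,40,-14)
river: ρ → (-14,44,30)
river: ρ → (30,16,-28)
river: ρ → (-28,40,18)
river: ρ → (18,32,-36)
river: ρ → (-36,40,14)
river: ρ → (14,44,-30)
river: ρ → (-30,16,28)
river: ρ → (28,40,-18)
ρ-cycle length = 10 (tail of 1 descent step not counted)

10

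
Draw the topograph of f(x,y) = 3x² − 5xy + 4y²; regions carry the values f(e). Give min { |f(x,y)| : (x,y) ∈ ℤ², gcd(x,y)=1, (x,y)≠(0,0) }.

translate: b→1 (≡-5 mod 6), so (3,-5,4)→(3,1,2)
flip: (3,1,2)→(2,-1,3)
reduced (well bottom): (2,-1,3) with a≤c, −a<b≤a
well minimum = a = 2

2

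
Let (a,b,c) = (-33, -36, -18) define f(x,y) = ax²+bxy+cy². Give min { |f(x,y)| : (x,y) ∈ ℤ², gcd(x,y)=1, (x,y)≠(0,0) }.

translate: b→-30 (≡36 mod 66), so (33,36,18)→(33,-30,15)
flip: (33,-30,15)→(15,30,33)
translate: b→0 (≡30 mod 30), so (15,30,33)→(15,0,18)
reduced (well bottom): (15,0,18) with a≤c, −a<b≤a
well minimum |f| = |-15| = 15 (negative-definite)

15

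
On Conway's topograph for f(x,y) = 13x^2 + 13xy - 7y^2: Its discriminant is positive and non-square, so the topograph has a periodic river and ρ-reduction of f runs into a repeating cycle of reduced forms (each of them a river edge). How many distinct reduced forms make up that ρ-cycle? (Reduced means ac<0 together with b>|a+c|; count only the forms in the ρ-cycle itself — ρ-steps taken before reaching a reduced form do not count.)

D = 533, ⌊√D⌋ = 23
river: ρ → (-7,15,11)
river: ρ → (11,7,-11)
river: ρ → (-11,15,7)
river: ρ → (7,13,-13)
river: ρ → (-13,13,7)
river: ρ → (7,15,-11)
river: ρ → (-11,7,11)
river: ρ → (11,15,-7)
river: ρ → (-7,13,13)
river: ρ → (13,13,-7)
ρ-cycle length = 10 (tail of 0 descent steps not counted)

10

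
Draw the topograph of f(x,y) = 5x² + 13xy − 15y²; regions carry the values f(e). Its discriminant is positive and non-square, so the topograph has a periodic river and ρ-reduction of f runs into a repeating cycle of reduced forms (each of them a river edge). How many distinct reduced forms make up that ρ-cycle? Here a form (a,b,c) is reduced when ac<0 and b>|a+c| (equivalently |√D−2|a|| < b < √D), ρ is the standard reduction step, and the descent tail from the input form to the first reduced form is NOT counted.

D = 469, ⌊√D⌋ = 21
river: ρ → (-15,17,3)
river: ρ → (3,19,-9)
river: ρ → (-9,17,5)
river: ρ → (5,13,-15)
ρ-cycle length = 4 (tail of 0 descent steps not counted)

4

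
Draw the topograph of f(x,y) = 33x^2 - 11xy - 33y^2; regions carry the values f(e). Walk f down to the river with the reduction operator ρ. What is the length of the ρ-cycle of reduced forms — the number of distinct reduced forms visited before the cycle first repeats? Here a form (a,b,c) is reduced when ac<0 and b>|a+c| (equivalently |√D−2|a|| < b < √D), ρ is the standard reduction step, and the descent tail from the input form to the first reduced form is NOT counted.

D = 4477, ⌊√D⌋ = 66
descent: ρ → (-33,11,33)  [lands on river]
river: ρ → (33,55,-11)
river: ρ → (-11,55,33)
river: ρ → (33,11,-33)
river: ρ → (-33,55,11)
river: ρ → (11,55,-33)
ρ-cycle length = 6 (tail of 1 descent step not counted)

6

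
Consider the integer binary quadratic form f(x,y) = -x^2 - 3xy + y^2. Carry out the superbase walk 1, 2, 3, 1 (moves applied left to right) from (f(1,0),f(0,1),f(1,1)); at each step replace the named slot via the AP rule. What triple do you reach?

start (-1,1,-3) = (f(1,0),f(0,1),f(1,1))
replace slot 1: 2·(1+(-3)) − (-1) = -3 → (-3,1,-3)
replace slot 2: 2·((-3)+(-3)) − 1 = -13 → (-3,-13,-3)
replace slot 3: 2·((-3)+(-13)) − (-3) = -29 → (-3,-13,-29)
replace slot 1: 2·((-13)+(-29)) − (-3) = -81 → (-81,-13,-29)

-81,-13,-29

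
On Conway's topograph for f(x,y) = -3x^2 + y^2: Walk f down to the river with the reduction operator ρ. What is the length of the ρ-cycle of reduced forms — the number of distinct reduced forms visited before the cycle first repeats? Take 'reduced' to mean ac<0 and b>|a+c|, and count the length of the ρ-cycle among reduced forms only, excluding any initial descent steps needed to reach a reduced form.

D = 12, ⌊√D⌋ = 3
descent: ρ → (1,2,-2)  [lands on river]
river: ρ → (-2,2,1)
ρ-cycle length = 2 (tail of 1 descent step not counted)

2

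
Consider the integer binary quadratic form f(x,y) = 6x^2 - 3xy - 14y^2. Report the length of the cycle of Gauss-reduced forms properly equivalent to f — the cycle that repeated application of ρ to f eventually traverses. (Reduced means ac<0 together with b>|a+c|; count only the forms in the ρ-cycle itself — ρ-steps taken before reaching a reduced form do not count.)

D = 345, ⌊√D⌋ = 18
descent: ρ → (-14,3,6)
descent: ρ → (6,9,-11)  [lands on river]
river: ρ → (-11,13,4)
river: ρ → (4,11,-14)
river: ρ → (-14,17,1)
river: ρ → (1,17,-14)
river: ρ → (-14,11,4)
river: ρ → (4,13,-11)
river: ρ → (-11,9,6)
river: ρ → (6,15,-5)
river: ρ → (-5,15,6)
ρ-cycle length = 10 (tail of 2 descent steps not counted)

10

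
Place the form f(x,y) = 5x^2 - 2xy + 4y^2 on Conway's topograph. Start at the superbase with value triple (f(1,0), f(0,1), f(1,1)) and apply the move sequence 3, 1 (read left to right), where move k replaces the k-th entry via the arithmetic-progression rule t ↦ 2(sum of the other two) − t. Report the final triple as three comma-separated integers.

start (5,4,7) = (f(1,0),f(0,1),f(1,1))
replace slot 3: 2·(5+4) − 7 = 11 → (5,4,11)
replace slot 1: 2·(4+11) − 5 = 25 → (25,4,11)

25,4,11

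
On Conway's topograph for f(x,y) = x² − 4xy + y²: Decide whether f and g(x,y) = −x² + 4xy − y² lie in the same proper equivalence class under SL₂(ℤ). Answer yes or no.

D₁ = 12, D₂ = 12
river cycle of f (length 2): (1, 2, -2), (-2, 2, 1)
river cycle of g (length 2): (-1, 2, 2), (2, 2, -1)
cycles differ ⇒ inequivalent

no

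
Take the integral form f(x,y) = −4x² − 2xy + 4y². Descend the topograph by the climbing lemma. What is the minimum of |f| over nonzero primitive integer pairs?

descent: ρ → (4,2,-4)  [lands on river]
river: ρ → (-4,6,2)
river: ρ → (2,6,-4)
river: ρ → (-4,2,4)
river: ρ → (4,6,-2)
river: ρ → (-2,6,4)
closes: descent 1, river 6
min |a| on river = 2

2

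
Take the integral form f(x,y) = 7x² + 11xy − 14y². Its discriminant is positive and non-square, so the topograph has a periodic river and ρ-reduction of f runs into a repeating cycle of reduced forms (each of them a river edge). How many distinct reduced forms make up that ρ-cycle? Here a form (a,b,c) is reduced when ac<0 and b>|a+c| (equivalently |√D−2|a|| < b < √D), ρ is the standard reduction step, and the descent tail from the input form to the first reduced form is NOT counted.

D = 513, ⌊√D⌋ = 22
river: ρ → (-14,17,4)
river: ρ → (4,15,-18)
river: ρ → (-18,21,1)
river: ρ → (1,21,-18)
river: ρ → (-18,15,4)
river: ρ → (4,17,-14)
river: ρ → (-14,11,7)
river: ρ → (7,17,-8)
river: ρ → (-8,15,9)
river: ρ → (9,21,-2)
river: ρ → (-2,19,19)
river: ρ → (19,19,-2)
river: ρ → (-2,21,9)
river: ρ → (9,15,-8)
river: ρ → (-8,17,7)
river: ρ → (7,11,-14)
ρ-cycle length = 16 (tail of 0 descent steps not counted)

16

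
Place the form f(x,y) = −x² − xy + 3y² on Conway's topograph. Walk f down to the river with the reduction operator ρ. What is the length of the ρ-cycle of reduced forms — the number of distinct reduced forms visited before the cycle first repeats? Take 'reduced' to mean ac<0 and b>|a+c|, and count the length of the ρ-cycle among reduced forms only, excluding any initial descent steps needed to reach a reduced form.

D = 13, ⌊√D⌋ = 3
descent: ρ → (3,1,-1)
descent: ρ → (-1,3,1)  [lands on river]
river: ρ → (1,3,-1)
ρ-cycle length = 2 (tail of 2 descent steps not counted)

2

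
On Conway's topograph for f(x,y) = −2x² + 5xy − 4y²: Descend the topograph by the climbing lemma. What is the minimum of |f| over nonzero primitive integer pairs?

translate: b→-1 (≡-5 mod 4), so (2,-5,4)→(2,-1,1)
flip: (2,-1,1)→(1,1,2)
reduced (well bottom): (1,1,2) with a≤c, −a<b≤a
well minimum |f| = |-1| = 1 (negative-definite)

1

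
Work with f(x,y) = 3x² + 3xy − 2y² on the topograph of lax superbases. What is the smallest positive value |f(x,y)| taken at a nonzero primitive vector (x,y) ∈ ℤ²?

river: ρ → (-2,5,1)
river: ρ → (1,5,-2)
river: ρ → (-2,3,3)
river: ρ → (3,3,-2)
closes: descent 0, river 4
min |a| on river = 1

1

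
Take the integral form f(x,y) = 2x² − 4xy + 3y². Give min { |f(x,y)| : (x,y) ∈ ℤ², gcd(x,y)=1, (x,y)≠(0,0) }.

translate: b→0 (≡-4 mod 4), so (2,-4,3)→(2,0,1)
flip: (2,0,1)→(1,0,2)
reduced (well bottom): (1,0,2) with a≤c, −a<b≤a
well minimum = a = 1

1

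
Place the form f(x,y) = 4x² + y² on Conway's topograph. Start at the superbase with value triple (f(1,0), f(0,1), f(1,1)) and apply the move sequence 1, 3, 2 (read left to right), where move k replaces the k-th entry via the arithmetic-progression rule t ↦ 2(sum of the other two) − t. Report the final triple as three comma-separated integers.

start (4,1,5) = (f(1,0),f(0,1),f(1,1))
replace slot 1: 2·(1+5) − 4 = 8 → (8,1,5)
replace slot 3: 2·(8+1) − 5 = 13 → (8,1,13)
replace slot 2: 2·(8+13) − 1 = 41 → (8,41,13)

8,41,13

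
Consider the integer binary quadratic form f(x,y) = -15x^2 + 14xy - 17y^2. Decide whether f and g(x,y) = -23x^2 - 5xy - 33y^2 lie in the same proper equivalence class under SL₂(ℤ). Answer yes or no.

D₁ = -824, D₂ = -3011
discriminants differ ⇒ not SL₂(ℤ)-equivalent

no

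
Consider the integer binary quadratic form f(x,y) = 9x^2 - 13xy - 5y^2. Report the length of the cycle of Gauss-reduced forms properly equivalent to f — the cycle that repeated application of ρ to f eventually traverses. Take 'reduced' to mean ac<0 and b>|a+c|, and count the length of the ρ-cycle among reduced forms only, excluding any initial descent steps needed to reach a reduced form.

D = 349, ⌊√D⌋ = 18
descent: ρ → (-5,13,9)  [lands on river]
river: ρ → (9,5,-9)
river: ρ → (-9,13,5)
river: ρ → (5,17,-3)
river: ρ → (-3,13,15)
river: ρ → (15,17,-1)
river: ρ → (-1,17,15)
river: ρ → (15,13,-3)
river: ρ → (-3,17,5)
river: ρ → (5,13,-9)
river: ρ → (-9,5,9)
river: ρ → (9,13,-5)
river: ρ → (-5,17,3)
river: ρ → (3,13,-15)
river: ρ → (-15,17,1)
river: ρ → (1,17,-15)
river: ρ → (-15,13,3)
river: ρ → (3,17,-5)
ρ-cycle length = 18 (tail of 1 descent step not counted)

18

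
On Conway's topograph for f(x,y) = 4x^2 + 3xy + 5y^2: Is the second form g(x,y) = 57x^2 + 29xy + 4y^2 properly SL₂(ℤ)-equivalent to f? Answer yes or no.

D₁ = -71, D₂ = -71
f: reduced (well bottom): (4,3,5) with a≤c, −a<b≤a
g: flip: (57,29,4)→(4,-29,57)
g: translate: b→3 (≡-29 mod 8), so (4,-29,57)→(4,3,5)
g: reduced (well bottom): (4,3,5) with a≤c, −a<b≤a
reduced forms (4, 3, 5) vs (4, 3, 5) ⇒ equivalent

yes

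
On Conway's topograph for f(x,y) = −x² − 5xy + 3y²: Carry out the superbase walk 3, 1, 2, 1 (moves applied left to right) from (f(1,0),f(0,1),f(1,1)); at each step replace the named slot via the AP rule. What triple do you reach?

start (-1,3,-3) = (f(1,0),f(0,1),f(1,1))
replace slot 3: 2·((-1)+3) − (-3) = 7 → (-1,3,7)
replace slot 1: 2·(3+7) − (-1) = 21 → (21,3,7)
replace slot 2: 2·(21+7) − 3 = 53 → (21,53,7)
replace slot 1: 2·(53+7) − 21 = 99 → (99,53,7)

99,53,7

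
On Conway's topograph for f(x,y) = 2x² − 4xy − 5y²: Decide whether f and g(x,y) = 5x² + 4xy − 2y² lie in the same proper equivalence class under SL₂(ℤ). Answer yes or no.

D₁ = 56, D₂ = 56
river cycle of f (length 4): (-5, 4, 2), (2, 4, -5), (-5, 6, 1), (1, 6, -5)
river cycle of g (length 4): (-2, 4, 5), (5, 6, -1), (-1, 6, 5), (5, 4, -2)
cycles differ ⇒ inequivalent

no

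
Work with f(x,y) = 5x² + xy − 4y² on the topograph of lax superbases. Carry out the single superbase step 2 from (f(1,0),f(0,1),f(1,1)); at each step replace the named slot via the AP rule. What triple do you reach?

start (5,-4,2) = (f(1,0),f(0,1),f(1,1))
replace slot 2: 2·(5+2) − (-4) = 18 → (5,18,2)

5,18,2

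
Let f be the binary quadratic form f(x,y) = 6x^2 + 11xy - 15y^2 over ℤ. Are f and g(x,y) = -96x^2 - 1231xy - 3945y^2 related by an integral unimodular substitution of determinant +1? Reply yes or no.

D₁ = 481, D₂ = 481
river cycle of f (length 26): (-15, 19, 2), (2, 21, -5), (-5, 19, 6), (6, 17, -8), (-8, 15, 8), (8, 17, -6), (-6, 19, 5), (5, 21, -2), (-2, 19, 15), (15, 11, -6), … (16 more)
river cycle of g (length 26): (-15, 19, 2), (2, 21, -5), (-5, 19, 6), (6, 17, -8), (-8, 15, 8), (8, 17, -6), (-6, 19, 5), (5, 21, -2), (-2, 19, 15), (15, 11, -6), … (16 more)
cycles coincide ⇒ equivalent

yes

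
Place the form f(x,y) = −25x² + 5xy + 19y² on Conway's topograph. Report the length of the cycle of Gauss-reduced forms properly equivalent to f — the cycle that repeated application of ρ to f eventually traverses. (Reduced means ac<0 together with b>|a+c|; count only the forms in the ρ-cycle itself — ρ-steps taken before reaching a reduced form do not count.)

D = 1925, ⌊√D⌋ = 43
descent: ρ → (19,33,-11)  [lands on river]
river: ρ → (-11,33,19)
river: ρ → (19,43,-1)
river: ρ → (-1,43,19)
ρ-cycle length = 4 (tail of 1 descent step not counted)

4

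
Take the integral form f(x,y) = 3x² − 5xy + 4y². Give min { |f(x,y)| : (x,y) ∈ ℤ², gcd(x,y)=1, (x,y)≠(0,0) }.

translate: b→1 (≡-5 mod 6), so (3,-5,4)→(3,1,2)
flip: (3,1,2)→(2,-1,3)
reduced (well bottom): (2,-1,3) with a≤c, −a<b≤a
well minimum = a = 2

2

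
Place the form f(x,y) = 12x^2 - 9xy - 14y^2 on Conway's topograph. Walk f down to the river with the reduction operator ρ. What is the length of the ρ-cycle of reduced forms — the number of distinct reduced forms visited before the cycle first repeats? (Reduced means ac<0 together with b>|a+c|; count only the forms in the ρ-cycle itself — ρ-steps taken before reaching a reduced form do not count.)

D = 753, ⌊√D⌋ = 27
descent: ρ → (-14,9,12)  [lands on river]
river: ρ → (12,15,-11)
river: ρ → (-11,7,16)
river: ρ → (16,25,-2)
river: ρ → (-2,27,3)
river: ρ → (3,27,-2)
river: ρ → (-2,25,16)
river: ρ → (16,7,-11)
river: ρ → (-11,15,12)
river: ρ → (12,9,-14)
river: ρ → (-14,19,7)
river: ρ → (7,23,-8)
river: ρ → (-8,25,4)
river: ρ → (4,23,-14)
river: ρ → (-14,5,13)
river: ρ → (13,21,-6)
river: ρ → (-6,27,1)
river: ρ → (1,27,-6)
river: ρ → (-6,21,13)
river: ρ → (13,5,-14)
river: ρ → (-14,23,4)
river: ρ → (4,25,-8)
river: ρ → (-8,23,7)
river: ρ → (7,19,-14)
ρ-cycle length = 24 (tail of 1 descent step not counted)

24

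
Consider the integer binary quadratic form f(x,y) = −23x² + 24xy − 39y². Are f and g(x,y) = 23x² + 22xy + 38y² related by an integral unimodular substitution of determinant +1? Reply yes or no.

D₁ = -3012, D₂ = -3012
f is negative-definite; reduce −f:
−f: translate: b→22 (≡-24 mod 46), so (23,-24,39)→(23,22,38)
−f: reduced (well bottom): (23,22,38) with a≤c, −a<b≤a
flip sign back: reduced form of f is (-23,-22,-38)
g: reduced (well bottom): (23,22,38) with a≤c, −a<b≤a
reduced forms (-23, -22, -38) vs (23, 22, 38) ⇒ inequivalent

no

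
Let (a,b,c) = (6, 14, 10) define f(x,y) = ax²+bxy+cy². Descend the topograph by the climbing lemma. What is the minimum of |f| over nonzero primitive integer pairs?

translate: b→2 (≡14 mod 12), so (6,14,10)→(6,2,2)
flip: (6,2,2)→(2,-2,6)
translate: b→2 (≡-2 mod 4), so (2,-2,6)→(2,2,6)
reduced (well bottom): (2,2,6) with a≤c, −a<b≤a
well minimum = a = 2

2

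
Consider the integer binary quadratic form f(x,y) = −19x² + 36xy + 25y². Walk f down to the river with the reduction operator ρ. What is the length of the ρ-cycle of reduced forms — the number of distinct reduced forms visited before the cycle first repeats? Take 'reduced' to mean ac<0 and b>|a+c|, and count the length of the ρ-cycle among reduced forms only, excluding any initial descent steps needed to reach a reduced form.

D = 3196, ⌊√D⌋ = 56
river: ρ → (25,14,-30)
river: ρ → (-30,46,9)
river: ρ → (9,44,-35)
river: ρ → (-35,26,18)
river: ρ → (18,46,-15)
river: ρ → (-15,44,21)
river: ρ → (21,40,-19)
river: ρ → (-19,36,25)
ρ-cycle length = 8 (tail of 0 descent steps not counted)

8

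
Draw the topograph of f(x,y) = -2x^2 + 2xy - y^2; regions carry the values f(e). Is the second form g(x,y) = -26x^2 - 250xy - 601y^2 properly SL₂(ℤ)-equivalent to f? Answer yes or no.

D₁ = -4, D₂ = -4
f is negative-definite; reduce −f:
−f: translate: b→2 (≡-2 mod 4), so (2,-2,1)→(2,2,1)
−f: flip: (2,2,1)→(1,-2,2)
−f: translate: b→0 (≡-2 mod 2), so (1,-2,2)→(1,0,1)
−f: reduced (well bottom): (1,0,1) with a≤c, −a<b≤a
flip sign back: reduced form of f is (-1,0,-1)
g is negative-definite; reduce −g:
−g: translate: b→-10 (≡250 mod 52), so (26,250,601)→(26,-10,1)
−g: flip: (26,-10,1)→(1,10,26)
−g: translate: b→0 (≡10 mod 2), so (1,10,26)→(1,0,1)
−g: reduced (well bottom): (1,0,1) with a≤c, −a<b≤a
flip sign back: reduced form of g is (-1,0,-1)
reduced forms (-1, 0, -1) vs (-1, 0, -1) ⇒ equivalent

yes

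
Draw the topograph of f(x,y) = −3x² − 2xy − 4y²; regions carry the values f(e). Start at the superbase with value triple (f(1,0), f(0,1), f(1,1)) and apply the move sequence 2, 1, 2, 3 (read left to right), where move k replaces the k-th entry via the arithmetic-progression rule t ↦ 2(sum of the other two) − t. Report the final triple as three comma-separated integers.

start (-3,-4,-9) = (f(1,0),f(0,1),f(1,1))
replace slot 2: 2·((-3)+(-9)) − (-4) = -20 → (-3,-20,-9)
replace slot 1: 2·((-20)+(-9)) − (-3) = -55 → (-55,-20,-9)
replace slot 2: 2·((-55)+(-9)) − (-20) = -108 → (-55,-108,-9)
replace slot 3: 2·((-55)+(-108)) − (-9) = -317 → (-55,-108,-317)

-55,-108,-317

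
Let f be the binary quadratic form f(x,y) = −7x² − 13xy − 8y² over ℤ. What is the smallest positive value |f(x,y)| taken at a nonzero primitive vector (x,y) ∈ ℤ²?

translate: b→-1 (≡13 mod 14), so (7,13,8)→(7,-1,2)
flip: (7,-1,2)→(2,1,7)
reduced (well bottom): (2,1,7) with a≤c, −a<b≤a
well minimum |f| = |-2| = 2 (negative-definite)

2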